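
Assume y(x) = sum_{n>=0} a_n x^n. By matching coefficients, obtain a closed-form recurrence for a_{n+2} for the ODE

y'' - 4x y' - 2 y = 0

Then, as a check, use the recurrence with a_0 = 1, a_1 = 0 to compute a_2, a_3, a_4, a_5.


Substitute y = sum_n a_n x^n.
y''(x) has coefficient (n+2)(n+1) a_{n+2} at x^n;
-4 x y'(x) has coefficient -4 n a_n at x^n (shift);
-2 y(x) has coefficient -2 a_n at x^n.
Matching x^n: (n+2)(n+1) a_{n+2} + (-4n - 2) a_n = 0.
Thus a_{n+2} = (4n + 2) / ((n+1)(n+2)) * a_n.

Check with a_0 = 1, a_1 = 0 (apply the recurrence for n = 0, 1, 2, 3): a_0 = 1, a_1 = 0, a_2 = 1, a_3 = 0, a_4 = 5/6, a_5 = 0.

a_(n+2) = (4n + 2) / ((n+1)(n+2)) * a_n; check: a_0 = 1, a_1 = 0, a_2 = 1, a_3 = 0, a_4 = 5/6, a_5 = 0


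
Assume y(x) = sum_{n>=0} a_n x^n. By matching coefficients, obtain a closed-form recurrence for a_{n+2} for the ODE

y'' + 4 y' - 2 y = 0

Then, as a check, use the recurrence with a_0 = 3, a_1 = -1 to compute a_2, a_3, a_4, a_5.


Substitute y = sum_n a_n x^n.
y''(x) has coefficient (n+2)(n+1) a_{n+2} at x^n;
4 y'(x) has coefficient 4 (n+1) a_{n+1} at x^n;
-2 y(x) has coefficient -2 a_n at x^n.
Matching x^n: (n+2)(n+1) a_{n+2} + 4 (n+1) a_{n+1} - 2 a_n = 0.
Thus a_{n+2} = [-4 (n+1) a_{n+1} + 2 a_n] / ((n+1)(n+2)).

Check with a_0 = 3, a_1 = -1 (apply the recurrence for n = 0, 1, 2, 3): a_0 = 3, a_1 = -1, a_2 = 5, a_3 = -7, a_4 = 47/6, a_5 = -209/30.

a_(n+2) = [-4 (n+1) a_(n+1) + 2 a_n] / ((n+1)(n+2)); check: a_0 = 3, a_1 = -1, a_2 = 5, a_3 = -7, a_4 = 47/6, a_5 = -209/30


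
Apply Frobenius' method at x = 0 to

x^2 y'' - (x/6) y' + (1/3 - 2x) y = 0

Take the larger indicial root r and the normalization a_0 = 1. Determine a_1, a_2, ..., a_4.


Write in Frobenius form y'' + (p(x)/x) y' + (q(x)/x^2) y = 0:
  p(x) = -1/6,  q(x) = 1/3 - 2x.
Indicial equation: r(r-1) + (-1/6) r + (1/3) = 0 -> roots r_1 = 2/3, r_2 = 1/2.
Take r = r_1 = 2/3. Let y(x) = x^r sum_{n>=0} a_n x^n with a_0 = 1.
Substitute y = x^r sum a_n x^n and match x^{r+n}. The recurrence is
  D(n) a_n - 2 a_{n-1} = 0,  where D(n) = (r+n)(r+n-1) + (-1/6)(r+n) + (1/3).
  a_n = 2 / D(n) * a_{n-1}.
Since the indicial polynomial factors as (r - r_1)(r - r_2), D(n) = (r_1 + n - r_1)(r_1 + n - r_2) = n(n + 1/6).
Evaluating step by step (a_0 = 1):
  n = 1: D(1) = 1(1 + 1/6) = 7/6; numerator = 2(1) = 2; a_1 = (2)/(7/6) = 12/7
  n = 2: D(2) = 2(2 + 1/6) = 13/3; numerator = 2(12/7) = 24/7; a_2 = (24/7)/(13/3) = 72/91
  n = 3: D(3) = 3(3 + 1/6) = 19/2; numerator = 2(72/91) = 144/91; a_3 = (144/91)/(19/2) = 288/1729
  n = 4: D(4) = 4(4 + 1/6) = 50/3; numerator = 2(288/1729) = 576/1729; a_4 = (576/1729)/(50/3) = 864/43225

r = 2/3; a_0 = 1; a_1 = 12/7; a_2 = 72/91; a_3 = 288/1729; a_4 = 864/43225


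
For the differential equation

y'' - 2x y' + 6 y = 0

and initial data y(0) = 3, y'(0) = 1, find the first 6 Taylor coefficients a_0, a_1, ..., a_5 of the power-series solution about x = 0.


Ansatz: y(x) = sum_{n>=0} a_n x^n, so y'(x) = sum_{n>=1} n a_n x^(n-1) and y''(x) = sum_{n>=2} n(n-1) a_n x^(n-2).
Substitute into P(x) y'' + Q(x) y' + R(x) y = 0 with P(x) = 1, Q(x) = -2x, R(x) = 6, and match powers of x.
Initial conditions: a_0 = 3, a_1 = 1.
Setting the coefficient of each power of x to zero and solving order by order (substituting the coefficients already found):
  x^0: 2 a_2 + 6 a_0 = 0  ->  2 a_2 = -6 a_0 = -18  ->  a_2 = -9
  x^1: 6 a_3 + 4 a_1 = 0  ->  6 a_3 = -4 a_1 = -4  ->  a_3 = -2/3
  x^2: 12 a_4 + 2 a_2 = 0  ->  12 a_4 = -2 a_2 = 18  ->  a_4 = 3/2
  x^3: 20 a_5 = 0  ->  a_5 = 0
Truncated series: y(x) = 3 + x - 9 x^2 - (2/3) x^3 + (3/2) x^4 + O(x^6).

a_0 = 3; a_1 = 1; a_2 = -9; a_3 = -2/3; a_4 = 3/2; a_5 = 0


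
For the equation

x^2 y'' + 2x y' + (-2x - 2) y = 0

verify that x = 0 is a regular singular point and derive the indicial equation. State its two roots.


Divide by x^2 to reach normal form y'' + P_1(x) y' + P_2(x) y = 0 with P_1(x) = 2/x and P_2(x) = -2/x - 2/x^2.
x = 0 is a singular point because the y'-coefficient 2/x has a pole at x = 0 and the y-coefficient -2/x - 2/x^2 has a pole at x = 0.
It is a regular singular point because x P_1(x) = p(x) = 2 and x^2 P_2(x) = q(x) = -2x - 2 are polynomials, hence analytic at x = 0.
p(0) = 2,  q(0) = -2.
Indicial equation: r(r-1) + p(0) r + q(0) = 0, i.e. r^2 + (p(0) - 1) r + q(0) = 0, i.e. r^2 + 1 r - 2 = 0.
Discriminant: (1)^2 - 4(-2) = 9, so r = (-1 ± 3)/2.
Solving: r_1 = 1, r_2 = -2.

indicial: r^2 + 1 r - 2 = 0; roots r_1 = 1, r_2 = -2


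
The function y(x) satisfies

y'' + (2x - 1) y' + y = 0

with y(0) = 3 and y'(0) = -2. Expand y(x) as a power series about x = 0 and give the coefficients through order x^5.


Ansatz: y(x) = sum_{n>=0} a_n x^n, so y'(x) = sum_{n>=1} n a_n x^(n-1) and y''(x) = sum_{n>=2} n(n-1) a_n x^(n-2).
Substitute into P(x) y'' + Q(x) y' + R(x) y = 0 with P(x) = 1, Q(x) = 2x - 1, R(x) = 1, and match powers of x.
Initial conditions: a_0 = 3, a_1 = -2.
Setting the coefficient of each power of x to zero and solving order by order (substituting the coefficients already found):
  x^0: 2 a_2 - a_1 + a_0 = 0  ->  2 a_2 = a_1 - a_0 = -5  ->  a_2 = -5/2
  x^1: 6 a_3 - 2 a_2 + 3 a_1 = 0  ->  6 a_3 = 2 a_2 - 3 a_1 = 1  ->  a_3 = 1/6
  x^2: 12 a_4 - 3 a_3 + 5 a_2 = 0  ->  12 a_4 = 3 a_3 - 5 a_2 = 13  ->  a_4 = 13/12
  x^3: 20 a_5 - 4 a_4 + 7 a_3 = 0  ->  20 a_5 = 4 a_4 - 7 a_3 = 19/6  ->  a_5 = 19/120
Truncated series: y(x) = 3 - 2 x - (5/2) x^2 + (1/6) x^3 + (13/12) x^4 + (19/120) x^5 + O(x^6).

a_0 = 3; a_1 = -2; a_2 = -5/2; a_3 = 1/6; a_4 = 13/12; a_5 = 19/120


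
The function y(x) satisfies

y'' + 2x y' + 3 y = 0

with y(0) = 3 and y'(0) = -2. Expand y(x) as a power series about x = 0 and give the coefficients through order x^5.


Ansatz: y(x) = sum_{n>=0} a_n x^n, so y'(x) = sum_{n>=1} n a_n x^(n-1) and y''(x) = sum_{n>=2} n(n-1) a_n x^(n-2).
Substitute into P(x) y'' + Q(x) y' + R(x) y = 0 with P(x) = 1, Q(x) = 2x, R(x) = 3, and match powers of x.
Initial conditions: a_0 = 3, a_1 = -2.
Setting the coefficient of each power of x to zero and solving order by order (substituting the coefficients already found):
  x^0: 2 a_2 + 3 a_0 = 0  ->  2 a_2 = -3 a_0 = -9  ->  a_2 = -9/2
  x^1: 6 a_3 + 5 a_1 = 0  ->  6 a_3 = -5 a_1 = 10  ->  a_3 = 5/3
  x^2: 12 a_4 + 7 a_2 = 0  ->  12 a_4 = -7 a_2 = 63/2  ->  a_4 = 21/8
  x^3: 20 a_5 + 9 a_3 = 0  ->  20 a_5 = -9 a_3 = -15  ->  a_5 = -3/4
Truncated series: y(x) = 3 - 2 x - (9/2) x^2 + (5/3) x^3 + (21/8) x^4 - (3/4) x^5 + O(x^6).

a_0 = 3; a_1 = -2; a_2 = -9/2; a_3 = 5/3; a_4 = 21/8; a_5 = -3/4


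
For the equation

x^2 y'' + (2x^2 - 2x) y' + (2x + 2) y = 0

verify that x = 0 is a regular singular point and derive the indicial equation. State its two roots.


Divide by x^2 to reach normal form y'' + P_1(x) y' + P_2(x) y = 0 with P_1(x) = 2 - 2/x and P_2(x) = 2/x + 2/x^2.
x = 0 is a singular point because the y'-coefficient 2 - 2/x has a pole at x = 0 and the y-coefficient 2/x + 2/x^2 has a pole at x = 0.
It is a regular singular point because x P_1(x) = p(x) = 2x - 2 and x^2 P_2(x) = q(x) = 2x + 2 are polynomials, hence analytic at x = 0.
p(0) = -2,  q(0) = 2.
Indicial equation: r(r-1) + p(0) r + q(0) = 0, i.e. r^2 + (p(0) - 1) r + q(0) = 0, i.e. r^2 - 3 r + 2 = 0.
Discriminant: (-3)^2 - 4(2) = 1, so r = (3 ± 1)/2.
Solving: r_1 = 2, r_2 = 1.

indicial: r^2 - 3 r + 2 = 0; roots r_1 = 2, r_2 = 1


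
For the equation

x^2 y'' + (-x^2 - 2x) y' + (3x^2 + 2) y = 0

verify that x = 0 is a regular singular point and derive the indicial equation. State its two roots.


Divide by x^2 to reach normal form y'' + P_1(x) y' + P_2(x) y = 0 with P_1(x) = -1 - 2/x and P_2(x) = 3 + 2/x^2.
x = 0 is a singular point because the y'-coefficient -1 - 2/x has a pole at x = 0 and the y-coefficient 3 + 2/x^2 has a pole at x = 0.
It is a regular singular point because x P_1(x) = p(x) = -x - 2 and x^2 P_2(x) = q(x) = 3x^2 + 2 are polynomials, hence analytic at x = 0.
p(0) = -2,  q(0) = 2.
Indicial equation: r(r-1) + p(0) r + q(0) = 0, i.e. r^2 + (p(0) - 1) r + q(0) = 0, i.e. r^2 - 3 r + 2 = 0.
Discriminant: (-3)^2 - 4(2) = 1, so r = (3 ± 1)/2.
Solving: r_1 = 2, r_2 = 1.

indicial: r^2 - 3 r + 2 = 0; roots r_1 = 2, r_2 = 1


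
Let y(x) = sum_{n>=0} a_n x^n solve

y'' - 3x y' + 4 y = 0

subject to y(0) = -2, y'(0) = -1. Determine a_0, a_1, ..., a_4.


Ansatz: y(x) = sum_{n>=0} a_n x^n, so y'(x) = sum_{n>=1} n a_n x^(n-1) and y''(x) = sum_{n>=2} n(n-1) a_n x^(n-2).
Substitute into P(x) y'' + Q(x) y' + R(x) y = 0 with P(x) = 1, Q(x) = -3x, R(x) = 4, and match powers of x.
Initial conditions: a_0 = -2, a_1 = -1.
Setting the coefficient of each power of x to zero and solving order by order (substituting the coefficients already found):
  x^0: 2 a_2 + 4 a_0 = 0  ->  2 a_2 = -4 a_0 = 8  ->  a_2 = 4
  x^1: 6 a_3 + a_1 = 0  ->  6 a_3 = -a_1 = 1  ->  a_3 = 1/6
  x^2: 12 a_4 - 2 a_2 = 0  ->  12 a_4 = 2 a_2 = 8  ->  a_4 = 2/3
Truncated series: y(x) = -2 - x + 4 x^2 + (1/6) x^3 + (2/3) x^4 + O(x^5).

a_0 = -2; a_1 = -1; a_2 = 4; a_3 = 1/6; a_4 = 2/3


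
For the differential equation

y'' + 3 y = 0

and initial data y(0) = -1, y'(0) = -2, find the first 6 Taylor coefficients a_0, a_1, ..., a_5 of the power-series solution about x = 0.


Ansatz: y(x) = sum_{n>=0} a_n x^n, so y'(x) = sum_{n>=1} n a_n x^(n-1) and y''(x) = sum_{n>=2} n(n-1) a_n x^(n-2).
Substitute into P(x) y'' + Q(x) y' + R(x) y = 0 with P(x) = 1, Q(x) = 0, R(x) = 3, and match powers of x.
Initial conditions: a_0 = -1, a_1 = -2.
Setting the coefficient of each power of x to zero and solving order by order (substituting the coefficients already found):
  x^0: 2 a_2 + 3 a_0 = 0  ->  2 a_2 = -3 a_0 = 3  ->  a_2 = 3/2
  x^1: 6 a_3 + 3 a_1 = 0  ->  6 a_3 = -3 a_1 = 6  ->  a_3 = 1
  x^2: 12 a_4 + 3 a_2 = 0  ->  12 a_4 = -3 a_2 = -9/2  ->  a_4 = -3/8
  x^3: 20 a_5 + 3 a_3 = 0  ->  20 a_5 = -3 a_3 = -3  ->  a_5 = -3/20
Truncated series: y(x) = -1 - 2 x + (3/2) x^2 + x^3 - (3/8) x^4 - (3/20) x^5 + O(x^6).

a_0 = -1; a_1 = -2; a_2 = 3/2; a_3 = 1; a_4 = -3/8; a_5 = -3/20


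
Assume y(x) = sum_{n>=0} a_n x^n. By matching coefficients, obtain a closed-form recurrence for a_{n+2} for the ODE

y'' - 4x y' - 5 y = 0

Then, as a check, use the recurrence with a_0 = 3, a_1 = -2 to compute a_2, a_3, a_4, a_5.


Substitute y = sum_n a_n x^n.
y''(x) has coefficient (n+2)(n+1) a_{n+2} at x^n;
-4 x y'(x) has coefficient -4 n a_n at x^n (shift);
-5 y(x) has coefficient -5 a_n at x^n.
Matching x^n: (n+2)(n+1) a_{n+2} + (-4n - 5) a_n = 0.
Thus a_{n+2} = (4n + 5) / ((n+1)(n+2)) * a_n.

Check with a_0 = 3, a_1 = -2 (apply the recurrence for n = 0, 1, 2, 3): a_0 = 3, a_1 = -2, a_2 = 15/2, a_3 = -3, a_4 = 65/8, a_5 = -51/20.

a_(n+2) = (4n + 5) / ((n+1)(n+2)) * a_n; check: a_0 = 3, a_1 = -2, a_2 = 15/2, a_3 = -3, a_4 = 65/8, a_5 = -51/20


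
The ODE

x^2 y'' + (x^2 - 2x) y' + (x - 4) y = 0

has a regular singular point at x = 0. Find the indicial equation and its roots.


Divide by x^2 to reach normal form y'' + P_1(x) y' + P_2(x) y = 0 with P_1(x) = 1 - 2/x and P_2(x) = 1/x - 4/x^2.
x = 0 is a singular point because the y'-coefficient 1 - 2/x has a pole at x = 0 and the y-coefficient 1/x - 4/x^2 has a pole at x = 0.
It is a regular singular point because x P_1(x) = p(x) = x - 2 and x^2 P_2(x) = q(x) = x - 4 are polynomials, hence analytic at x = 0.
p(0) = -2,  q(0) = -4.
Indicial equation: r(r-1) + p(0) r + q(0) = 0, i.e. r^2 + (p(0) - 1) r + q(0) = 0, i.e. r^2 - 3 r - 4 = 0.
Discriminant: (-3)^2 - 4(-4) = 25, so r = (3 ± 5)/2.
Solving: r_1 = 4, r_2 = -1.

indicial: r^2 - 3 r - 4 = 0; roots r_1 = 4, r_2 = -1


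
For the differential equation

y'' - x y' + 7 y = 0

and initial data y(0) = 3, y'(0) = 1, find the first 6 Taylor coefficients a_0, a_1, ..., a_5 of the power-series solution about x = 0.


Ansatz: y(x) = sum_{n>=0} a_n x^n, so y'(x) = sum_{n>=1} n a_n x^(n-1) and y''(x) = sum_{n>=2} n(n-1) a_n x^(n-2).
Substitute into P(x) y'' + Q(x) y' + R(x) y = 0 with P(x) = 1, Q(x) = -x, R(x) = 7, and match powers of x.
Initial conditions: a_0 = 3, a_1 = 1.
Setting the coefficient of each power of x to zero and solving order by order (substituting the coefficients already found):
  x^0: 2 a_2 + 7 a_0 = 0  ->  2 a_2 = -7 a_0 = -21  ->  a_2 = -21/2
  x^1: 6 a_3 + 6 a_1 = 0  ->  6 a_3 = -6 a_1 = -6  ->  a_3 = -1
  x^2: 12 a_4 + 5 a_2 = 0  ->  12 a_4 = -5 a_2 = 105/2  ->  a_4 = 35/8
  x^3: 20 a_5 + 4 a_3 = 0  ->  20 a_5 = -4 a_3 = 4  ->  a_5 = 1/5
Truncated series: y(x) = 3 + x - (21/2) x^2 - x^3 + (35/8) x^4 + (1/5) x^5 + O(x^6).

a_0 = 3; a_1 = 1; a_2 = -21/2; a_3 = -1; a_4 = 35/8; a_5 = 1/5


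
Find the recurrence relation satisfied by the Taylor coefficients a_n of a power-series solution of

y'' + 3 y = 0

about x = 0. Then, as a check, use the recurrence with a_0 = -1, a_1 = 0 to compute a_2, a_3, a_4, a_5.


Substitute y = sum_n a_n x^n into y'' + (const) y = 0.
y''(x) = sum_{n>=0} (n+2)(n+1) a_{n+2} x^n.
The ODE becomes sum_n [(n+2)(n+1) a_{n+2} + 3 a_n] x^n = 0.
Setting each coefficient to zero gives the recurrence:
  (n+2)(n+1) a_{n+2} + 3 a_n = 0,
  a_{n+2} = -3 / ((n+1)(n+2)) a_n.

Check with a_0 = -1, a_1 = 0 (apply the recurrence for n = 0, 1, 2, 3): a_0 = -1, a_1 = 0, a_2 = 3/2, a_3 = 0, a_4 = -3/8, a_5 = 0.

a_{n+2} = -3/((n+1)(n+2)) * a_n; check: a_0 = -1, a_1 = 0, a_2 = 3/2, a_3 = 0, a_4 = -3/8, a_5 = 0


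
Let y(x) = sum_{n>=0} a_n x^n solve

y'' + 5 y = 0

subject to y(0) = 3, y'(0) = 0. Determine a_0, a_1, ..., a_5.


Ansatz: y(x) = sum_{n>=0} a_n x^n, so y'(x) = sum_{n>=1} n a_n x^(n-1) and y''(x) = sum_{n>=2} n(n-1) a_n x^(n-2).
Substitute into P(x) y'' + Q(x) y' + R(x) y = 0 with P(x) = 1, Q(x) = 0, R(x) = 5, and match powers of x.
Initial conditions: a_0 = 3, a_1 = 0.
Setting the coefficient of each power of x to zero and solving order by order (substituting the coefficients already found):
  x^0: 2 a_2 + 5 a_0 = 0  ->  2 a_2 = -5 a_0 = -15  ->  a_2 = -15/2
  x^1: 6 a_3 + 5 a_1 = 0  ->  6 a_3 = -5 a_1 = 0  ->  a_3 = 0
  x^2: 12 a_4 + 5 a_2 = 0  ->  12 a_4 = -5 a_2 = 75/2  ->  a_4 = 25/8
  x^3: 20 a_5 + 5 a_3 = 0  ->  20 a_5 = -5 a_3 = 0  ->  a_5 = 0
Truncated series: y(x) = 3 - (15/2) x^2 + (25/8) x^4 + O(x^6).

a_0 = 3; a_1 = 0; a_2 = -15/2; a_3 = 0; a_4 = 25/8; a_5 = 0


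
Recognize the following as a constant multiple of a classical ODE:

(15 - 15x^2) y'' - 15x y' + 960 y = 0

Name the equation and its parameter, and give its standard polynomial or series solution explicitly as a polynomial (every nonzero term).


All three coefficients share the factor 15; dividing through by 15 gives  (1 - x^2) y'' - x y' + 64 y = 0.
This matches the Chebyshev equation (1 - x^2) y'' - x y' + n^2 y = 0 (note the -x y' term, not -2x y') with n^2 = 64, so n = 8; the polynomial solution is T_8(x).
With y = sum_k a_k x^k, matching x^k gives (k+2)(k+1) a_{k+2} = (k^2 - n^2) a_k = (k - 8)(k + 8) a_k. The right side vanishes at k = 8, so the series with the parity of 8 terminates at degree 8.
Standard normalization: leading coefficient of T_n is 2^(n-1), so a_8 = 2^7 = 128. Work downward with a_k = (k+1)(k+2) a_{k+2} / ((k - 8)(k + 8)):
  a_6 = (7)(8)(128) / ((6 - 8)(6 + 8)) = 7168/(-28) = -256
  a_4 = (5)(6)(-256) / ((4 - 8)(4 + 8)) = -7680/(-48) = 160
  a_2 = (3)(4)(160) / ((2 - 8)(2 + 8)) = 1920/(-60) = -32
  a_0 = (1)(2)(-32) / ((0 - 8)(0 + 8)) = -64/(-64) = 1
Hence T_8(x) = 128 x^8 - 256 x^6 + 160 x^4 - 32 x^2 + 1.

T_8(x); series = 128 x^8 - 256 x^6 + 160 x^4 - 32 x^2 + 1


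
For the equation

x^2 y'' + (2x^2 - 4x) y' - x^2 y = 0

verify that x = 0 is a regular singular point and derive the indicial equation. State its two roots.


Divide by x^2 to reach normal form y'' + P_1(x) y' + P_2(x) y = 0 with P_1(x) = 2 - 4/x and P_2(x) = -1.
x = 0 is a singular point because the y'-coefficient 2 - 4/x has a pole at x = 0.
It is a regular singular point because x P_1(x) = p(x) = 2x - 4 and x^2 P_2(x) = q(x) = -x^2 are polynomials, hence analytic at x = 0.
p(0) = -4,  q(0) = 0.
Indicial equation: r(r-1) + p(0) r + q(0) = 0, i.e. r^2 + (p(0) - 1) r + q(0) = 0, i.e. r^2 - 5 r = 0.
Discriminant: (-5)^2 - 4(0) = 25, so r = (5 ± 5)/2.
Solving: r_1 = 5, r_2 = 0.

indicial: r^2 - 5 r = 0; roots r_1 = 5, r_2 = 0


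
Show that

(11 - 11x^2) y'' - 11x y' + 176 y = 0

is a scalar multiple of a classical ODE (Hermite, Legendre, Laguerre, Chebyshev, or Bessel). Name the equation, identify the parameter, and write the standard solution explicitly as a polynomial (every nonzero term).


All three coefficients share the factor 11; dividing through by 11 gives  (1 - x^2) y'' - x y' + 16 y = 0.
This matches the Chebyshev equation (1 - x^2) y'' - x y' + n^2 y = 0 (note the -x y' term, not -2x y') with n^2 = 16, so n = 4; the polynomial solution is T_4(x).
With y = sum_k a_k x^k, matching x^k gives (k+2)(k+1) a_{k+2} = (k^2 - n^2) a_k = (k - 4)(k + 4) a_k. The right side vanishes at k = 4, so the series with the parity of 4 terminates at degree 4.
Standard normalization: leading coefficient of T_n is 2^(n-1), so a_4 = 2^3 = 8. Work downward with a_k = (k+1)(k+2) a_{k+2} / ((k - 4)(k + 4)):
  a_2 = (3)(4)(8) / ((2 - 4)(2 + 4)) = 96/(-12) = -8
  a_0 = (1)(2)(-8) / ((0 - 4)(0 + 4)) = -16/(-16) = 1
Hence T_4(x) = 8 x^4 - 8 x^2 + 1.

T_4(x); series = 8 x^4 - 8 x^2 + 1


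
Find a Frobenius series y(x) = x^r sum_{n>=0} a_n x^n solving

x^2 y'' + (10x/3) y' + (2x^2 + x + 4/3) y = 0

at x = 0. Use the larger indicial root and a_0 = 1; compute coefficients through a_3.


Write in Frobenius form y'' + (p(x)/x) y' + (q(x)/x^2) y = 0:
  p(x) = 10/3,  q(x) = 2x^2 + x + 4/3.
Indicial equation: r(r-1) + (10/3) r + (4/3) = 0 -> roots r_1 = -1, r_2 = -4/3.
Take r = r_1 = -1. Let y(x) = x^r sum_{n>=0} a_n x^n with a_0 = 1.
Substitute y = x^r sum a_n x^n and match x^{r+n}. The recurrence is
  D(n) a_n + 1 a_{n-1} + 2 a_{n-2} = 0,  where D(n) = (r+n)(r+n-1) + (10/3)(r+n) + (4/3).
  a_n = [-1 a_{n-1} - 2 a_{n-2}] / D(n).
Since the indicial polynomial factors as (r - r_1)(r - r_2), D(n) = (r_1 + n - r_1)(r_1 + n - r_2) = n(n + 1/3).
Evaluating step by step (a_0 = 1):
  n = 1: D(1) = 1(1 + 1/3) = 4/3; numerator = -1(1) = -1; a_1 = (-1)/(4/3) = -3/4
  n = 2: D(2) = 2(2 + 1/3) = 14/3; numerator = -1(-3/4) - 2(1) = -5/4; a_2 = (-5/4)/(14/3) = -15/56
  n = 3: D(3) = 3(3 + 1/3) = 10; numerator = -1(-15/56) - 2(-3/4) = 99/56; a_3 = (99/56)/(10) = 99/560

r = -1; a_0 = 1; a_1 = -3/4; a_2 = -15/56; a_3 = 99/560


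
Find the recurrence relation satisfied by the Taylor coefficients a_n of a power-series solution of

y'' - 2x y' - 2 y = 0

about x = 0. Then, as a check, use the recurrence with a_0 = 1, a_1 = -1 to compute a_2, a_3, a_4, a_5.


Substitute y = sum_n a_n x^n.
y''(x) has coefficient (n+2)(n+1) a_{n+2} at x^n;
-2 x y'(x) has coefficient -2 n a_n at x^n (shift);
-2 y(x) has coefficient -2 a_n at x^n.
Matching x^n: (n+2)(n+1) a_{n+2} + (-2n - 2) a_n = 0.
Thus a_{n+2} = (2n + 2) / ((n+1)(n+2)) * a_n.

Check with a_0 = 1, a_1 = -1 (apply the recurrence for n = 0, 1, 2, 3): a_0 = 1, a_1 = -1, a_2 = 1, a_3 = -2/3, a_4 = 1/2, a_5 = -4/15.

a_(n+2) = (2n + 2) / ((n+1)(n+2)) * a_n; check: a_0 = 1, a_1 = -1, a_2 = 1, a_3 = -2/3, a_4 = 1/2, a_5 = -4/15


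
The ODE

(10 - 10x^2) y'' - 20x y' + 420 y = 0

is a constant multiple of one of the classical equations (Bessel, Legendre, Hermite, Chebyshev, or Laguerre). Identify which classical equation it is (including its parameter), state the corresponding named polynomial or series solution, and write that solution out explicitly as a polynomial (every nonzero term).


All three coefficients share the factor 10; dividing through by 10 gives  (1 - x^2) y'' - 2x y' + 42 y = 0.
This matches the Legendre equation (1 - x^2) y'' - 2x y' + n(n+1) y = 0 (note the -2x y' term) with n(n+1) = 42, so n = 6; the polynomial solution is P_6(x).
With y = sum_k a_k x^k, matching x^k gives (k+2)(k+1) a_{k+2} = [k(k+1) - n(n+1)] a_k = (k - 6)(k + 7) a_k. The right side vanishes at k = 6, so the series with the parity of 6 terminates at degree 6.
Standard normalization (P_n(1) = 1): leading coefficient (2n)!/(2^n (n!)^2) = 479001600/(64*518400) = 231/16, so a_6 = 231/16. Work downward with a_k = (k+1)(k+2) a_{k+2} / ((k - 6)(k + 7)):
  a_4 = (5)(6)(231/16) / ((4 - 6)(4 + 7)) = (3465/8)/(-22) = -315/16
  a_2 = (3)(4)(-315/16) / ((2 - 6)(2 + 7)) = (-945/4)/(-36) = 105/16
  a_0 = (1)(2)(105/16) / ((0 - 6)(0 + 7)) = (105/8)/(-42) = -5/16
Hence P_6(x) = 231 x^6/16 - 315 x^4/16 + 105 x^2/16 - 5/16.

P_6(x); series = 231 x^6/16 - 315 x^4/16 + 105 x^2/16 - 5/16


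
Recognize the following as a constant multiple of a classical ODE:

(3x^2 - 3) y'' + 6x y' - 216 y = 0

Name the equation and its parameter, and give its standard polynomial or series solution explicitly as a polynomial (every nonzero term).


All three coefficients share the factor -3; dividing through by -3 gives  (1 - x^2) y'' - 2x y' + 72 y = 0.
This matches the Legendre equation (1 - x^2) y'' - 2x y' + n(n+1) y = 0 (note the -2x y' term) with n(n+1) = 72, so n = 8; the polynomial solution is P_8(x).
With y = sum_k a_k x^k, matching x^k gives (k+2)(k+1) a_{k+2} = [k(k+1) - n(n+1)] a_k = (k - 8)(k + 9) a_k. The right side vanishes at k = 8, so the series with the parity of 8 terminates at degree 8.
Standard normalization (P_n(1) = 1): leading coefficient (2n)!/(2^n (n!)^2) = 20922789888000/(256*1625702400) = 6435/128, so a_8 = 6435/128. Work downward with a_k = (k+1)(k+2) a_{k+2} / ((k - 8)(k + 9)):
  a_6 = (7)(8)(6435/128) / ((6 - 8)(6 + 9)) = (45045/16)/(-30) = -3003/32
  a_4 = (5)(6)(-3003/32) / ((4 - 8)(4 + 9)) = (-45045/16)/(-52) = 3465/64
  a_2 = (3)(4)(3465/64) / ((2 - 8)(2 + 9)) = (10395/16)/(-66) = -315/32
  a_0 = (1)(2)(-315/32) / ((0 - 8)(0 + 9)) = (-315/16)/(-72) = 35/128
Hence P_8(x) = 6435 x^8/128 - 3003 x^6/32 + 3465 x^4/64 - 315 x^2/32 + 35/128.

P_8(x); series = 6435 x^8/128 - 3003 x^6/32 + 3465 x^4/64 - 315 x^2/32 + 35/128


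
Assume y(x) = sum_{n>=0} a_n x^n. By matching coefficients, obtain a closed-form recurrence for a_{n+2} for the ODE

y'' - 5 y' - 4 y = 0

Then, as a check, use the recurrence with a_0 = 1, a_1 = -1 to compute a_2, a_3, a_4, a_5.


Substitute y = sum_n a_n x^n.
y''(x) has coefficient (n+2)(n+1) a_{n+2} at x^n;
-5 y'(x) has coefficient -5 (n+1) a_{n+1} at x^n;
-4 y(x) has coefficient -4 a_n at x^n.
Matching x^n: (n+2)(n+1) a_{n+2} - 5 (n+1) a_{n+1} - 4 a_n = 0.
Thus a_{n+2} = [5 (n+1) a_{n+1} + 4 a_n] / ((n+1)(n+2)).

Check with a_0 = 1, a_1 = -1 (apply the recurrence for n = 0, 1, 2, 3): a_0 = 1, a_1 = -1, a_2 = -1/2, a_3 = -3/2, a_4 = -49/24, a_5 = -281/120.

a_(n+2) = [5 (n+1) a_(n+1) + 4 a_n] / ((n+1)(n+2)); check: a_0 = 1, a_1 = -1, a_2 = -1/2, a_3 = -3/2, a_4 = -49/24, a_5 = -281/120


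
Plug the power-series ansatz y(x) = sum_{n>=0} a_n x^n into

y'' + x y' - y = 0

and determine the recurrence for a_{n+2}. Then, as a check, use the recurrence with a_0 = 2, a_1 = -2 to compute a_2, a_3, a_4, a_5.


Substitute y = sum_n a_n x^n.
y''(x) has coefficient (n+2)(n+1) a_{n+2} at x^n;
x y'(x) has coefficient n a_n at x^n (shift);
-y(x) has coefficient -1 a_n at x^n.
Matching x^n: (n+2)(n+1) a_{n+2} + (n - 1) a_n = 0.
Thus a_{n+2} = (-n + 1) / ((n+1)(n+2)) * a_n.

Check with a_0 = 2, a_1 = -2 (apply the recurrence for n = 0, 1, 2, 3): a_0 = 2, a_1 = -2, a_2 = 1, a_3 = 0, a_4 = -1/12, a_5 = 0.

a_(n+2) = (-n + 1) / ((n+1)(n+2)) * a_n; check: a_0 = 2, a_1 = -2, a_2 = 1, a_3 = 0, a_4 = -1/12, a_5 = 0


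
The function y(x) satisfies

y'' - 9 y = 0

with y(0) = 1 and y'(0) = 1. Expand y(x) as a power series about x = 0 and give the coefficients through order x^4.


Ansatz: y(x) = sum_{n>=0} a_n x^n, so y'(x) = sum_{n>=1} n a_n x^(n-1) and y''(x) = sum_{n>=2} n(n-1) a_n x^(n-2).
Substitute into P(x) y'' + Q(x) y' + R(x) y = 0 with P(x) = 1, Q(x) = 0, R(x) = -9, and match powers of x.
Initial conditions: a_0 = 1, a_1 = 1.
Setting the coefficient of each power of x to zero and solving order by order (substituting the coefficients already found):
  x^0: 2 a_2 - 9 a_0 = 0  ->  2 a_2 = 9 a_0 = 9  ->  a_2 = 9/2
  x^1: 6 a_3 - 9 a_1 = 0  ->  6 a_3 = 9 a_1 = 9  ->  a_3 = 3/2
  x^2: 12 a_4 - 9 a_2 = 0  ->  12 a_4 = 9 a_2 = 81/2  ->  a_4 = 27/8
Truncated series: y(x) = 1 + x + (9/2) x^2 + (3/2) x^3 + (27/8) x^4 + O(x^5).

a_0 = 1; a_1 = 1; a_2 = 9/2; a_3 = 3/2; a_4 = 27/8


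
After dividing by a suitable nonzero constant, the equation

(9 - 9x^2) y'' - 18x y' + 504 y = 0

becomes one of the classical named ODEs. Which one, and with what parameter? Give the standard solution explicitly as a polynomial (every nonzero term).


All three coefficients share the factor 9; dividing through by 9 gives  (1 - x^2) y'' - 2x y' + 56 y = 0.
This matches the Legendre equation (1 - x^2) y'' - 2x y' + n(n+1) y = 0 (note the -2x y' term) with n(n+1) = 56, so n = 7; the polynomial solution is P_7(x).
With y = sum_k a_k x^k, matching x^k gives (k+2)(k+1) a_{k+2} = [k(k+1) - n(n+1)] a_k = (k - 7)(k + 8) a_k. The right side vanishes at k = 7, so the series with the parity of 7 terminates at degree 7.
Standard normalization (P_n(1) = 1): leading coefficient (2n)!/(2^n (n!)^2) = 87178291200/(128*25401600) = 429/16, so a_7 = 429/16. Work downward with a_k = (k+1)(k+2) a_{k+2} / ((k - 7)(k + 8)):
  a_5 = (6)(7)(429/16) / ((5 - 7)(5 + 8)) = (9009/8)/(-26) = -693/16
  a_3 = (4)(5)(-693/16) / ((3 - 7)(3 + 8)) = (-3465/4)/(-44) = 315/16
  a_1 = (2)(3)(315/16) / ((1 - 7)(1 + 8)) = (945/8)/(-54) = -35/16
Hence P_7(x) = 429 x^7/16 - 693 x^5/16 + 315 x^3/16 - 35 x/16.

P_7(x); series = 429 x^7/16 - 693 x^5/16 + 315 x^3/16 - 35 x/16


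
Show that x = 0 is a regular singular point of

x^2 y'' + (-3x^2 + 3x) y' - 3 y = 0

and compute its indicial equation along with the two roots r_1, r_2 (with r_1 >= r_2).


Divide by x^2 to reach normal form y'' + P_1(x) y' + P_2(x) y = 0 with P_1(x) = -3 + 3/x and P_2(x) = -3/x^2.
x = 0 is a singular point because the y'-coefficient -3 + 3/x has a pole at x = 0 and the y-coefficient -3/x^2 has a pole at x = 0.
It is a regular singular point because x P_1(x) = p(x) = 3 - 3x and x^2 P_2(x) = q(x) = -3 are polynomials, hence analytic at x = 0.
p(0) = 3,  q(0) = -3.
Indicial equation: r(r-1) + p(0) r + q(0) = 0, i.e. r^2 + (p(0) - 1) r + q(0) = 0, i.e. r^2 + 2 r - 3 = 0.
Discriminant: (2)^2 - 4(-3) = 16, so r = (-2 ± 4)/2.
Solving: r_1 = 1, r_2 = -3.

indicial: r^2 + 2 r - 3 = 0; roots r_1 = 1, r_2 = -3


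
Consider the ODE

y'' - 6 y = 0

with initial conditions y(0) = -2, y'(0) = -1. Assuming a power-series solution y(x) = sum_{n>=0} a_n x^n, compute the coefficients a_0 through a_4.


Ansatz: y(x) = sum_{n>=0} a_n x^n, so y'(x) = sum_{n>=1} n a_n x^(n-1) and y''(x) = sum_{n>=2} n(n-1) a_n x^(n-2).
Substitute into P(x) y'' + Q(x) y' + R(x) y = 0 with P(x) = 1, Q(x) = 0, R(x) = -6, and match powers of x.
Initial conditions: a_0 = -2, a_1 = -1.
Setting the coefficient of each power of x to zero and solving order by order (substituting the coefficients already found):
  x^0: 2 a_2 - 6 a_0 = 0  ->  2 a_2 = 6 a_0 = -12  ->  a_2 = -6
  x^1: 6 a_3 - 6 a_1 = 0  ->  6 a_3 = 6 a_1 = -6  ->  a_3 = -1
  x^2: 12 a_4 - 6 a_2 = 0  ->  12 a_4 = 6 a_2 = -36  ->  a_4 = -3
Truncated series: y(x) = -2 - x - 6 x^2 - x^3 - 3 x^4 + O(x^5).

a_0 = -2; a_1 = -1; a_2 = -6; a_3 = -1; a_4 = -3


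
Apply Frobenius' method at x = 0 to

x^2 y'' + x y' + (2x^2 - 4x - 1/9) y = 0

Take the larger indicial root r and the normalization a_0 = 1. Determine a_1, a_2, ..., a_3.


Write in Frobenius form y'' + (p(x)/x) y' + (q(x)/x^2) y = 0:
  p(x) = 1,  q(x) = 2x^2 - 4x - 1/9.
Indicial equation: r(r-1) + (1) r + (-1/9) = 0 -> roots r_1 = 1/3, r_2 = -1/3.
Take r = r_1 = 1/3. Let y(x) = x^r sum_{n>=0} a_n x^n with a_0 = 1.
Substitute y = x^r sum a_n x^n and match x^{r+n}. The recurrence is
  D(n) a_n - 4 a_{n-1} + 2 a_{n-2} = 0,  where D(n) = (r+n)(r+n-1) + (1)(r+n) + (-1/9).
  a_n = [4 a_{n-1} - 2 a_{n-2}] / D(n).
Since the indicial polynomial factors as (r - r_1)(r - r_2), D(n) = (r_1 + n - r_1)(r_1 + n - r_2) = n(n + 2/3).
Evaluating step by step (a_0 = 1):
  n = 1: D(1) = 1(1 + 2/3) = 5/3; numerator = 4(1) = 4; a_1 = (4)/(5/3) = 12/5
  n = 2: D(2) = 2(2 + 2/3) = 16/3; numerator = 4(12/5) - 2(1) = 38/5; a_2 = (38/5)/(16/3) = 57/40
  n = 3: D(3) = 3(3 + 2/3) = 11; numerator = 4(57/40) - 2(12/5) = 9/10; a_3 = (9/10)/(11) = 9/110

r = 1/3; a_0 = 1; a_1 = 12/5; a_2 = 57/40; a_3 = 9/110


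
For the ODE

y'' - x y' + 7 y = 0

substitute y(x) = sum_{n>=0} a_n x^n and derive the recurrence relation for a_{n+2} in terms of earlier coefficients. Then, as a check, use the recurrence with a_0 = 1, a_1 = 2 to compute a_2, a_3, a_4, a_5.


Substitute y = sum_n a_n x^n.
y''(x) has coefficient (n+2)(n+1) a_{n+2} at x^n;
-x y'(x) has coefficient -n a_n at x^n (shift);
7 y(x) has coefficient 7 a_n at x^n.
Matching x^n: (n+2)(n+1) a_{n+2} + (-n + 7) a_n = 0.
Thus a_{n+2} = (n - 7) / ((n+1)(n+2)) * a_n.

Check with a_0 = 1, a_1 = 2 (apply the recurrence for n = 0, 1, 2, 3): a_0 = 1, a_1 = 2, a_2 = -7/2, a_3 = -2, a_4 = 35/24, a_5 = 2/5.

a_(n+2) = (n - 7) / ((n+1)(n+2)) * a_n; check: a_0 = 1, a_1 = 2, a_2 = -7/2, a_3 = -2, a_4 = 35/24, a_5 = 2/5


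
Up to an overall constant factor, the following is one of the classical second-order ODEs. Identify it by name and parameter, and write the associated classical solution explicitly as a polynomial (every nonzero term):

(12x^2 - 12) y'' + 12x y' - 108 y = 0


All three coefficients share the factor -12; dividing through by -12 gives  (1 - x^2) y'' - x y' + 9 y = 0.
This matches the Chebyshev equation (1 - x^2) y'' - x y' + n^2 y = 0 (note the -x y' term, not -2x y') with n^2 = 9, so n = 3; the polynomial solution is T_3(x).
With y = sum_k a_k x^k, matching x^k gives (k+2)(k+1) a_{k+2} = (k^2 - n^2) a_k = (k - 3)(k + 3) a_k. The right side vanishes at k = 3, so the series with the parity of 3 terminates at degree 3.
Standard normalization: leading coefficient of T_n is 2^(n-1), so a_3 = 2^2 = 4. Work downward with a_k = (k+1)(k+2) a_{k+2} / ((k - 3)(k + 3)):
  a_1 = (2)(3)(4) / ((1 - 3)(1 + 3)) = 24/(-8) = -3
Hence T_3(x) = 4 x^3 - 3 x.

T_3(x); series = 4 x^3 - 3 x


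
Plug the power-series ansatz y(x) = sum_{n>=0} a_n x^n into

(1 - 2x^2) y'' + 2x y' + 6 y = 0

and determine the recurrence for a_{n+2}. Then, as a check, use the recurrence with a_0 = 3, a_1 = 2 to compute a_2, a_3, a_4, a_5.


Substitute y = sum_n a_n x^n.
(1 - 2 x^2) y'' contributes (n+2)(n+1) a_{n+2} - 2 n(n-1) a_n at x^n.
2 x y'(x) contributes 2 n a_n at x^n.
6 y(x) contributes 6 a_n at x^n.
Matching x^n: (n+2)(n+1) a_{n+2} + (-2 n(n-1) + 2 n + 6) a_n = 0.
Thus a_{n+2} = (2 n(n-1) - 2 n - 6) / ((n+1)(n+2)) * a_n.

Check with a_0 = 3, a_1 = 2 (apply the recurrence for n = 0, 1, 2, 3): a_0 = 3, a_1 = 2, a_2 = -9, a_3 = -8/3, a_4 = 9/2, a_5 = 0.

a_(n+2) = (2 n(n-1) - 2 n - 6) / ((n+1)(n+2)) * a_n; check: a_0 = 3, a_1 = 2, a_2 = -9, a_3 = -8/3, a_4 = 9/2, a_5 = 0


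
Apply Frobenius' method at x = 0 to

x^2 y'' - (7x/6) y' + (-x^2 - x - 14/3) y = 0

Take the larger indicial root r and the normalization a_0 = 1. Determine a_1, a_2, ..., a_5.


Write in Frobenius form y'' + (p(x)/x) y' + (q(x)/x^2) y = 0:
  p(x) = -7/6,  q(x) = -x^2 - x - 14/3.
Indicial equation: r(r-1) + (-7/6) r + (-14/3) = 0 -> roots r_1 = 7/2, r_2 = -4/3.
Take r = r_1 = 7/2. Let y(x) = x^r sum_{n>=0} a_n x^n with a_0 = 1.
Substitute y = x^r sum a_n x^n and match x^{r+n}. The recurrence is
  D(n) a_n - 1 a_{n-1} - 1 a_{n-2} = 0,  where D(n) = (r+n)(r+n-1) + (-7/6)(r+n) + (-14/3).
  a_n = [1 a_{n-1} + 1 a_{n-2}] / D(n).
Since the indicial polynomial factors as (r - r_1)(r - r_2), D(n) = (r_1 + n - r_1)(r_1 + n - r_2) = n(n + 29/6).
Evaluating step by step (a_0 = 1):
  n = 1: D(1) = 1(1 + 29/6) = 35/6; numerator = 1(1) = 1; a_1 = (1)/(35/6) = 6/35
  n = 2: D(2) = 2(2 + 29/6) = 41/3; numerator = 1(6/35) + 1(1) = 41/35; a_2 = (41/35)/(41/3) = 3/35
  n = 3: D(3) = 3(3 + 29/6) = 47/2; numerator = 1(3/35) + 1(6/35) = 9/35; a_3 = (9/35)/(47/2) = 18/1645
  n = 4: D(4) = 4(4 + 29/6) = 106/3; numerator = 1(18/1645) + 1(3/35) = 159/1645; a_4 = (159/1645)/(106/3) = 9/3290
  n = 5: D(5) = 5(5 + 29/6) = 295/6; numerator = 1(9/3290) + 1(18/1645) = 9/658; a_5 = (9/658)/(295/6) = 27/97055

r = 7/2; a_0 = 1; a_1 = 6/35; a_2 = 3/35; a_3 = 18/1645; a_4 = 9/3290; a_5 = 27/97055


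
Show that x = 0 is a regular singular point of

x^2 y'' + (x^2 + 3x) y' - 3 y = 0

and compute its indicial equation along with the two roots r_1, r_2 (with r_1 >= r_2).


Divide by x^2 to reach normal form y'' + P_1(x) y' + P_2(x) y = 0 with P_1(x) = 1 + 3/x and P_2(x) = -3/x^2.
x = 0 is a singular point because the y'-coefficient 1 + 3/x has a pole at x = 0 and the y-coefficient -3/x^2 has a pole at x = 0.
It is a regular singular point because x P_1(x) = p(x) = x + 3 and x^2 P_2(x) = q(x) = -3 are polynomials, hence analytic at x = 0.
p(0) = 3,  q(0) = -3.
Indicial equation: r(r-1) + p(0) r + q(0) = 0, i.e. r^2 + (p(0) - 1) r + q(0) = 0, i.e. r^2 + 2 r - 3 = 0.
Discriminant: (2)^2 - 4(-3) = 16, so r = (-2 ± 4)/2.
Solving: r_1 = 1, r_2 = -3.

indicial: r^2 + 2 r - 3 = 0; roots r_1 = 1, r_2 = -3


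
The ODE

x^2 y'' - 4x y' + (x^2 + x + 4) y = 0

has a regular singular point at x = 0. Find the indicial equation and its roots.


Divide by x^2 to reach normal form y'' + P_1(x) y' + P_2(x) y = 0 with P_1(x) = -4/x and P_2(x) = 1 + 1/x + 4/x^2.
x = 0 is a singular point because the y'-coefficient -4/x has a pole at x = 0 and the y-coefficient 1 + 1/x + 4/x^2 has a pole at x = 0.
It is a regular singular point because x P_1(x) = p(x) = -4 and x^2 P_2(x) = q(x) = x^2 + x + 4 are polynomials, hence analytic at x = 0.
p(0) = -4,  q(0) = 4.
Indicial equation: r(r-1) + p(0) r + q(0) = 0, i.e. r^2 + (p(0) - 1) r + q(0) = 0, i.e. r^2 - 5 r + 4 = 0.
Discriminant: (-5)^2 - 4(4) = 9, so r = (5 ± 3)/2.
Solving: r_1 = 4, r_2 = 1.

indicial: r^2 - 5 r + 4 = 0; roots r_1 = 4, r_2 = 1


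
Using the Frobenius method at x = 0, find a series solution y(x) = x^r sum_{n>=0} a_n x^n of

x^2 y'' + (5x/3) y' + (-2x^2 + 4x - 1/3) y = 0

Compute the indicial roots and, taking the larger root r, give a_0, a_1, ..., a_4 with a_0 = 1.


Write in Frobenius form y'' + (p(x)/x) y' + (q(x)/x^2) y = 0:
  p(x) = 5/3,  q(x) = -2x^2 + 4x - 1/3.
Indicial equation: r(r-1) + (5/3) r + (-1/3) = 0 -> roots r_1 = 1/3, r_2 = -1.
Take r = r_1 = 1/3. Let y(x) = x^r sum_{n>=0} a_n x^n with a_0 = 1.
Substitute y = x^r sum a_n x^n and match x^{r+n}. The recurrence is
  D(n) a_n + 4 a_{n-1} - 2 a_{n-2} = 0,  where D(n) = (r+n)(r+n-1) + (5/3)(r+n) + (-1/3).
  a_n = [-4 a_{n-1} + 2 a_{n-2}] / D(n).
Since the indicial polynomial factors as (r - r_1)(r - r_2), D(n) = (r_1 + n - r_1)(r_1 + n - r_2) = n(n + 4/3).
Evaluating step by step (a_0 = 1):
  n = 1: D(1) = 1(1 + 4/3) = 7/3; numerator = -4(1) = -4; a_1 = (-4)/(7/3) = -12/7
  n = 2: D(2) = 2(2 + 4/3) = 20/3; numerator = -4(-12/7) + 2(1) = 62/7; a_2 = (62/7)/(20/3) = 93/70
  n = 3: D(3) = 3(3 + 4/3) = 13; numerator = -4(93/70) + 2(-12/7) = -306/35; a_3 = (-306/35)/(13) = -306/455
  n = 4: D(4) = 4(4 + 4/3) = 64/3; numerator = -4(-306/455) + 2(93/70) = 2433/455; a_4 = (2433/455)/(64/3) = 7299/29120

r = 1/3; a_0 = 1; a_1 = -12/7; a_2 = 93/70; a_3 = -306/455; a_4 = 7299/29120


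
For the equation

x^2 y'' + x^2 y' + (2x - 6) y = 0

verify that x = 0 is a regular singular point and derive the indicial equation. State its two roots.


Divide by x^2 to reach normal form y'' + P_1(x) y' + P_2(x) y = 0 with P_1(x) = 1 and P_2(x) = 2/x - 6/x^2.
x = 0 is a singular point because the y-coefficient 2/x - 6/x^2 has a pole at x = 0.
It is a regular singular point because x P_1(x) = p(x) = x and x^2 P_2(x) = q(x) = 2x - 6 are polynomials, hence analytic at x = 0.
p(0) = 0,  q(0) = -6.
Indicial equation: r(r-1) + p(0) r + q(0) = 0, i.e. r^2 + (p(0) - 1) r + q(0) = 0, i.e. r^2 - 1 r - 6 = 0.
Discriminant: (-1)^2 - 4(-6) = 25, so r = (1 ± 5)/2.
Solving: r_1 = 3, r_2 = -2.

indicial: r^2 - 1 r - 6 = 0; roots r_1 = 3, r_2 = -2


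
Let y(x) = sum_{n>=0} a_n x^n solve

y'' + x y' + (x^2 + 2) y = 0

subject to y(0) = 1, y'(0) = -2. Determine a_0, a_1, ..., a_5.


Ansatz: y(x) = sum_{n>=0} a_n x^n, so y'(x) = sum_{n>=1} n a_n x^(n-1) and y''(x) = sum_{n>=2} n(n-1) a_n x^(n-2).
Substitute into P(x) y'' + Q(x) y' + R(x) y = 0 with P(x) = 1, Q(x) = x, R(x) = x^2 + 2, and match powers of x.
Initial conditions: a_0 = 1, a_1 = -2.
Setting the coefficient of each power of x to zero and solving order by order (substituting the coefficients already found):
  x^0: 2 a_2 + 2 a_0 = 0  ->  2 a_2 = -2 a_0 = -2  ->  a_2 = -1
  x^1: 6 a_3 + 3 a_1 = 0  ->  6 a_3 = -3 a_1 = 6  ->  a_3 = 1
  x^2: 12 a_4 + 4 a_2 + a_0 = 0  ->  12 a_4 = -4 a_2 - a_0 = 3  ->  a_4 = 1/4
  x^3: 20 a_5 + 5 a_3 + a_1 = 0  ->  20 a_5 = -5 a_3 - a_1 = -3  ->  a_5 = -3/20
Truncated series: y(x) = 1 - 2 x - x^2 + x^3 + (1/4) x^4 - (3/20) x^5 + O(x^6).

a_0 = 1; a_1 = -2; a_2 = -1; a_3 = 1; a_4 = 1/4; a_5 = -3/20


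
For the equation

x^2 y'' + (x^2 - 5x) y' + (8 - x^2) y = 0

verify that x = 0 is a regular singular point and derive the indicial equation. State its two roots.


Divide by x^2 to reach normal form y'' + P_1(x) y' + P_2(x) y = 0 with P_1(x) = 1 - 5/x and P_2(x) = -1 + 8/x^2.
x = 0 is a singular point because the y'-coefficient 1 - 5/x has a pole at x = 0 and the y-coefficient -1 + 8/x^2 has a pole at x = 0.
It is a regular singular point because x P_1(x) = p(x) = x - 5 and x^2 P_2(x) = q(x) = 8 - x^2 are polynomials, hence analytic at x = 0.
p(0) = -5,  q(0) = 8.
Indicial equation: r(r-1) + p(0) r + q(0) = 0, i.e. r^2 + (p(0) - 1) r + q(0) = 0, i.e. r^2 - 6 r + 8 = 0.
Discriminant: (-6)^2 - 4(8) = 4, so r = (6 ± 2)/2.
Solving: r_1 = 4, r_2 = 2.

indicial: r^2 - 6 r + 8 = 0; roots r_1 = 4, r_2 = 2


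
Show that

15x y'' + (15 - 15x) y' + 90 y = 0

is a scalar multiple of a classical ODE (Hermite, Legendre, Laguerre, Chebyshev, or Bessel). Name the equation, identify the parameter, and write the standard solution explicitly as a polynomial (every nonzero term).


All three coefficients share the factor 15; dividing through by 15 gives  x y'' + (1 - x) y' + 6 y = 0.
This matches the Laguerre equation x y'' + (1 - x) y' + n y = 0 with n = 6; the polynomial solution is L_6(x).
With y = sum_k a_k x^k, matching x^k gives (k+1)k a_{k+1} + (k+1) a_{k+1} - k a_k + n a_k = 0, i.e. (k+1)^2 a_{k+1} = (k - n) a_k = (k - 6) a_k. The right side vanishes at k = 6, so the series terminates at degree 6.
Standard normalization L_n(0) = 1 gives a_0 = 1. Work upward with a_{k+1} = (k - 6) a_k / (k+1)^2:
  a_1 = (0 - 6)(1) / 1^2 = -6/1 = -6
  a_2 = (1 - 6)(-6) / 2^2 = 30/4 = 15/2
  a_3 = (2 - 6)(15/2) / 3^2 = -30/9 = -10/3
  a_4 = (3 - 6)(-10/3) / 4^2 = 10/16 = 5/8
  a_5 = (4 - 6)(5/8) / 5^2 = (-5/4)/25 = -1/20
  a_6 = (5 - 6)(-1/20) / 6^2 = (1/20)/36 = 1/720
Hence L_6(x) = x^6/720 - x^5/20 + 5 x^4/8 - 10 x^3/3 + 15 x^2/2 - 6 x + 1.

L_6(x); series = x^6/720 - x^5/20 + 5 x^4/8 - 10 x^3/3 + 15 x^2/2 - 6 x + 1


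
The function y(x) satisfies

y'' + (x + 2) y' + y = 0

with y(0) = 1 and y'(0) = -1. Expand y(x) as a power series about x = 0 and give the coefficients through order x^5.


Ansatz: y(x) = sum_{n>=0} a_n x^n, so y'(x) = sum_{n>=1} n a_n x^(n-1) and y''(x) = sum_{n>=2} n(n-1) a_n x^(n-2).
Substitute into P(x) y'' + Q(x) y' + R(x) y = 0 with P(x) = 1, Q(x) = x + 2, R(x) = 1, and match powers of x.
Initial conditions: a_0 = 1, a_1 = -1.
Setting the coefficient of each power of x to zero and solving order by order (substituting the coefficients already found):
  x^0: 2 a_2 + 2 a_1 + a_0 = 0  ->  2 a_2 = -2 a_1 - a_0 = 1  ->  a_2 = 1/2
  x^1: 6 a_3 + 4 a_2 + 2 a_1 = 0  ->  6 a_3 = -4 a_2 - 2 a_1 = 0  ->  a_3 = 0
  x^2: 12 a_4 + 6 a_3 + 3 a_2 = 0  ->  12 a_4 = -6 a_3 - 3 a_2 = -3/2  ->  a_4 = -1/8
  x^3: 20 a_5 + 8 a_4 + 4 a_3 = 0  ->  20 a_5 = -8 a_4 - 4 a_3 = 1  ->  a_5 = 1/20
Truncated series: y(x) = 1 - x + (1/2) x^2 - (1/8) x^4 + (1/20) x^5 + O(x^6).

a_0 = 1; a_1 = -1; a_2 = 1/2; a_3 = 0; a_4 = -1/8; a_5 = 1/20


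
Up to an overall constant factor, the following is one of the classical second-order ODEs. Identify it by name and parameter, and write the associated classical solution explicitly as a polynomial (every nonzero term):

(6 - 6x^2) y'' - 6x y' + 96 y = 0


All three coefficients share the factor 6; dividing through by 6 gives  (1 - x^2) y'' - x y' + 16 y = 0.
This matches the Chebyshev equation (1 - x^2) y'' - x y' + n^2 y = 0 (note the -x y' term, not -2x y') with n^2 = 16, so n = 4; the polynomial solution is T_4(x).
With y = sum_k a_k x^k, matching x^k gives (k+2)(k+1) a_{k+2} = (k^2 - n^2) a_k = (k - 4)(k + 4) a_k. The right side vanishes at k = 4, so the series with the parity of 4 terminates at degree 4.
Standard normalization: leading coefficient of T_n is 2^(n-1), so a_4 = 2^3 = 8. Work downward with a_k = (k+1)(k+2) a_{k+2} / ((k - 4)(k + 4)):
  a_2 = (3)(4)(8) / ((2 - 4)(2 + 4)) = 96/(-12) = -8
  a_0 = (1)(2)(-8) / ((0 - 4)(0 + 4)) = -16/(-16) = 1
Hence T_4(x) = 8 x^4 - 8 x^2 + 1.

T_4(x); series = 8 x^4 - 8 x^2 + 1
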